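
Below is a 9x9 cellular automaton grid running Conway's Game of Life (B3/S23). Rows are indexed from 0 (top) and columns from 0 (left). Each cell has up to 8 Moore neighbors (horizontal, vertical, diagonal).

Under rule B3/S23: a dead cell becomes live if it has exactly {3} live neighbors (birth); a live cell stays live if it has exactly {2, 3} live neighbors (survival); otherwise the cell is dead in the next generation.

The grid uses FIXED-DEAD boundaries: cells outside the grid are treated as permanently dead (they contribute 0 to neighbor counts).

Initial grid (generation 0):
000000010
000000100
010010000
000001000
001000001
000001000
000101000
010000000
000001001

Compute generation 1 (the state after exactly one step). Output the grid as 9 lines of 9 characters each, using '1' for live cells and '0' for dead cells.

Simulating step by step:
Generation 0 (given above): 13 live cells
Generation 1: 4 live cells
(generation 1 grid is the final answer)

Answer: 000000000
000000000
000001000
000000000
000000000
000010000
000010000
000010000
000000000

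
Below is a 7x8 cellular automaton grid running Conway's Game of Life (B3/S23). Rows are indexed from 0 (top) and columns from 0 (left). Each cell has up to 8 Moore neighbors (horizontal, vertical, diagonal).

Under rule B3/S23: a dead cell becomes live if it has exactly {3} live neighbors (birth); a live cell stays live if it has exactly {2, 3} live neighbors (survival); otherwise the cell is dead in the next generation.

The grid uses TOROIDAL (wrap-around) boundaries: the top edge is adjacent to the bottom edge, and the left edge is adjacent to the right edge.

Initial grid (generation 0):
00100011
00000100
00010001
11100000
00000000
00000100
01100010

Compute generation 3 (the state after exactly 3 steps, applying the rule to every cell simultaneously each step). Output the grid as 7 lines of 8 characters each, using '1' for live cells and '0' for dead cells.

Simulating step by step:
Generation 0 (given above): 13 live cells
Generation 1: 18 live cells
01100111
00000001
11100000
11100000
01000000
00000000
01100111
Generation 2: 17 live cells
01100100
00000001
00100001
00000000
11100000
11100010
01100101
Generation 3: 16 live cells
(generation 3 grid is the final answer)

Answer: 01100000
11100010
00000000
10100000
10100001
00010010
00010101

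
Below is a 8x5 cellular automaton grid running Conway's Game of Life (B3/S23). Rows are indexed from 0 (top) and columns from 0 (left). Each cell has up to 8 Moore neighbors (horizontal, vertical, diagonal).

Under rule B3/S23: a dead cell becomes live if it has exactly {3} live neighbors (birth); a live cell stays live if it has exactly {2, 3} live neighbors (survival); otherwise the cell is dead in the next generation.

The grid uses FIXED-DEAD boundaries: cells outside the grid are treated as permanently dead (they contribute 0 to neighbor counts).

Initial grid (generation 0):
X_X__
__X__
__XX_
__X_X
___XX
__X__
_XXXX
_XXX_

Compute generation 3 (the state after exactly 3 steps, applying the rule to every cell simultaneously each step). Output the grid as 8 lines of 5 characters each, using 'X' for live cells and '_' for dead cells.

Simulating step by step:
Generation 0 (given above): 17 live cells
Generation 1: 12 live cells
_X___
__X__
_XX__
__X_X
__X_X
_X___
____X
_X__X
Generation 2: 7 live cells
_____
__X__
_XX__
__X__
_XX__
___X_
_____
_____
Generation 3: 10 live cells
(generation 3 grid is the final answer)

Answer: _____
_XX__
_XXX_
___X_
_XXX_
__X__
_____
_____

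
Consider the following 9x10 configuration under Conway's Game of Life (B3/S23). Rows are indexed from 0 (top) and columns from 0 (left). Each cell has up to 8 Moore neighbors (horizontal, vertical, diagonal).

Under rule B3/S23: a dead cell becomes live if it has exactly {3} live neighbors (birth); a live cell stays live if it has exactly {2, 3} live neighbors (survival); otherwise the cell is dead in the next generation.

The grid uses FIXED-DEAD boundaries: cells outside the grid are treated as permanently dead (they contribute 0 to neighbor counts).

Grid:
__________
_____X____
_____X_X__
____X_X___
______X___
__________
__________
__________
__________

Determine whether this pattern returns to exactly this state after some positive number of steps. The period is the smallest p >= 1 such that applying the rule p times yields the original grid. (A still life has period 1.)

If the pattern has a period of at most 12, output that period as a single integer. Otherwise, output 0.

Simulating and comparing each generation to the original:
Gen 0 (original, given above): 6 live cells
Gen 1: 6 live cells, differs from original
Gen 2: 6 live cells, MATCHES original -> period = 2

Answer: 2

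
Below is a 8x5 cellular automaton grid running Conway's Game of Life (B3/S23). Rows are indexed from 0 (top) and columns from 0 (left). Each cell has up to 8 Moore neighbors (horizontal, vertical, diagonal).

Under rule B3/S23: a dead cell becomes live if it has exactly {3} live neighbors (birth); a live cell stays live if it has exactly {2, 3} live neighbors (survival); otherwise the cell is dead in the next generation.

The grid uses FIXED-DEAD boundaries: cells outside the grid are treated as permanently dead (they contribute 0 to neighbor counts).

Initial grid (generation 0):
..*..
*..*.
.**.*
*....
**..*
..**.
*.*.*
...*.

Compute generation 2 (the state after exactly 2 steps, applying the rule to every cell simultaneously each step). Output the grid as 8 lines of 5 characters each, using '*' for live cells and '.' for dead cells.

Simulating step by step:
Generation 0 (given above): 16 live cells
Generation 1: 19 live cells
.....
...*.
****.
*.**.
****.
*.*.*
.**.*
...*.
Generation 2: 14 live cells
(generation 2 grid is the final answer)

Answer: .....
.*.*.
*...*
....*
*...*
*...*
.**.*
..**.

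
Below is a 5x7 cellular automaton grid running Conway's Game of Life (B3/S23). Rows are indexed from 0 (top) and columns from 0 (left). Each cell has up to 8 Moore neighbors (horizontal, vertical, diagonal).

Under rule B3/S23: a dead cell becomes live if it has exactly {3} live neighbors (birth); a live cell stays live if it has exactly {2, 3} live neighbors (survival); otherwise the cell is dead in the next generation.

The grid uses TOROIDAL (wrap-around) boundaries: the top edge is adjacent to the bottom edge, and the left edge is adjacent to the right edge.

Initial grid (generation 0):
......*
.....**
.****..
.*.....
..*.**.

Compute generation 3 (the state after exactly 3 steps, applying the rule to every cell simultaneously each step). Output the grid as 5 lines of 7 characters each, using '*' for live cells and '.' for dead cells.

Simulating step by step:
Generation 0 (given above): 11 live cells
Generation 1: 17 live cells
....*.*
*.*****
******.
.*...*.
.....*.
Generation 2: 8 live cells
*......
.......
.......
**.*.*.
....***
Generation 3: 7 live cells
(generation 3 grid is the final answer)

Answer: .....**
.......
.......
*....*.
.*..**.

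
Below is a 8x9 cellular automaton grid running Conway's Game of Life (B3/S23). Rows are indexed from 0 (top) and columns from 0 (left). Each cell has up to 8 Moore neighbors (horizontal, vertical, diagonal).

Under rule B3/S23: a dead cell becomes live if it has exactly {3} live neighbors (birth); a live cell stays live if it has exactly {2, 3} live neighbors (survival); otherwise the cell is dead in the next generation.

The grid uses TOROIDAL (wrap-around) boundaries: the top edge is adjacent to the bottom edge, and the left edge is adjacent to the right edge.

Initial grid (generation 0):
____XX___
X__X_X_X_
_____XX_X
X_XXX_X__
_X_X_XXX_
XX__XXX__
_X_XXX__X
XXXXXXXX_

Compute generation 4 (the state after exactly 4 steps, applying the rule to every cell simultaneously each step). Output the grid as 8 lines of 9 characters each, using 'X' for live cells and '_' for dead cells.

Answer: _X_______
_________
_________
_________
_________
_________
X________
XX______X

Derivation:
Simulating step by step:
Generation 0 (given above): 37 live cells
Generation 1: 22 live cells
X______X_
_______XX
XXX_____X
XXXX____X
_______XX
_X______X
________X
XX_____XX
Generation 2: 10 live cells
_X____X__
_______X_
___X_____
___X_____
_______X_
________X
_X_______
_X_____X_
Generation 3: 6 live cells
______XX_
_________
_________
_________
_________
_________
X________
XXX______
Generation 4: 5 live cells
(generation 4 grid is the final answer)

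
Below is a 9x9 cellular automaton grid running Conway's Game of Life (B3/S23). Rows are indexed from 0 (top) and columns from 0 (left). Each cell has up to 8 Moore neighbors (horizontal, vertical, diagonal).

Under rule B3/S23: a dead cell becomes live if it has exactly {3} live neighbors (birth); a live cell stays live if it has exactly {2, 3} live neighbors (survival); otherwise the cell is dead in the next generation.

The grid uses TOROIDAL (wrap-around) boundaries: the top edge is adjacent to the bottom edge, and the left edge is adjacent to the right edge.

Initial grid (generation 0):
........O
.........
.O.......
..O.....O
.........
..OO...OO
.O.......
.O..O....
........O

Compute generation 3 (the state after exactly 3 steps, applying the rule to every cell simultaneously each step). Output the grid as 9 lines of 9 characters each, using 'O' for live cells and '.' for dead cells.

Answer: .........
.........
.........
.........
.........
O..O....O
.........
O.......O
.........

Derivation:
Simulating step by step:
Generation 0 (given above): 12 live cells
Generation 1: 10 live cells
.........
.........
.........
.........
..OO...OO
..O......
OO.O.....
O........
O........
Generation 2: 9 live cells
.........
.........
.........
.........
..OO.....
O.......O
OOO......
O.......O
.........
Generation 3: 5 live cells
(generation 3 grid is the final answer)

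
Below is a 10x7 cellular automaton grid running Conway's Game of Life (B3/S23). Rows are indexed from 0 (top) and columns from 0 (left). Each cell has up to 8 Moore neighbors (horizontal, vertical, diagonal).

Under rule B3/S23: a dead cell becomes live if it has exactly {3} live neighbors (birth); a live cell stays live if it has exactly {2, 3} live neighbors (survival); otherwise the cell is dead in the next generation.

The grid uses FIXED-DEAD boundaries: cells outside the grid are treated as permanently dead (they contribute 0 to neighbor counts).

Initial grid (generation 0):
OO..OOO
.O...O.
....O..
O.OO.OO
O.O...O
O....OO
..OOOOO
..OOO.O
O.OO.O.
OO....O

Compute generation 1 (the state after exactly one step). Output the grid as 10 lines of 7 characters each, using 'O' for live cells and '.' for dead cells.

Answer: OO..OOO
OO....O
.OOOO.O
..OOOOO
O.OOO..
..O....
.OO....
......O
O....OO
OOO....

Derivation:
Simulating step by step:
Generation 0 (given above): 35 live cells
Generation 1: 32 live cells
(generation 1 grid is the final answer)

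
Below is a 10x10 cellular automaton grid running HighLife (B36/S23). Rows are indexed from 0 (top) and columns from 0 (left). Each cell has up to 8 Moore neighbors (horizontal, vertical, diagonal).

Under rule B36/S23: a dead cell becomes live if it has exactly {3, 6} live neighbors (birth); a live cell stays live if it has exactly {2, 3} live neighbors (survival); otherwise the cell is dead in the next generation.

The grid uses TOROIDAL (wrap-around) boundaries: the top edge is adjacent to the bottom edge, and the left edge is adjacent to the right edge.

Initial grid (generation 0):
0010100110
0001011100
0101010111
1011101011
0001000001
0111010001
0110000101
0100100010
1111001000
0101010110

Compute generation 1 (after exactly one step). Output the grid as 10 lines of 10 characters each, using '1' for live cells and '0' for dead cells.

Answer: 0010001000
0001010011
0100101000
0100011000
0010010000
0101100001
0000100001
0010000111
1001011011
1010010011

Derivation:
Simulating step by step:
Generation 0 (given above): 45 live cells
Generation 1: 35 live cells
(generation 1 grid is the final answer)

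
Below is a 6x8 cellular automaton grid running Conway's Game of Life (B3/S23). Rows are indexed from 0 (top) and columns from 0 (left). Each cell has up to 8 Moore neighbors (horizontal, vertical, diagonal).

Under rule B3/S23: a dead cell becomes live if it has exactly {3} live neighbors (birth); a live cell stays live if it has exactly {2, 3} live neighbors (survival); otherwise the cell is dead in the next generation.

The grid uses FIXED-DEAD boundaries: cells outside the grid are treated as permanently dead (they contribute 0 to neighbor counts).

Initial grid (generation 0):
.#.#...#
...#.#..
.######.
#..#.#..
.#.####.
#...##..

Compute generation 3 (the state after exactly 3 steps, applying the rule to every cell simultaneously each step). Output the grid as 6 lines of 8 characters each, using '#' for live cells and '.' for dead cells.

Simulating step by step:
Generation 0 (given above): 22 live cells
Generation 1: 14 live cells
..#.#...
.#...#..
.#....#.
#.......
####..#.
...#..#.
Generation 2: 12 live cells
........
.##..#..
##......
#.......
####....
.#.#....
Generation 3: 10 live cells
(generation 3 grid is the final answer)

Answer: ........
###.....
#.#.....
........
#..#....
##.#....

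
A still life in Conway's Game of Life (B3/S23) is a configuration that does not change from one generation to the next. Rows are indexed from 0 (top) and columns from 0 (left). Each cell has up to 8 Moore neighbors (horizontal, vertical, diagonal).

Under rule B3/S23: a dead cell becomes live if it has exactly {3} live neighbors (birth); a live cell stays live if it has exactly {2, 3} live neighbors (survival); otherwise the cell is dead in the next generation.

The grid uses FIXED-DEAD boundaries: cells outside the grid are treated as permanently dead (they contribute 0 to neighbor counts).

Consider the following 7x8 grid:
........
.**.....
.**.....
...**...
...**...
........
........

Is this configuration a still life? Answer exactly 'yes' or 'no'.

Answer: no

Derivation:
Compute generation 1 and compare to generation 0 (given above):
Generation 1:
........
.**.....
.*......
....*...
...**...
........
........
Cell (2,2) differs: gen0=1 vs gen1=0 -> NOT a still life.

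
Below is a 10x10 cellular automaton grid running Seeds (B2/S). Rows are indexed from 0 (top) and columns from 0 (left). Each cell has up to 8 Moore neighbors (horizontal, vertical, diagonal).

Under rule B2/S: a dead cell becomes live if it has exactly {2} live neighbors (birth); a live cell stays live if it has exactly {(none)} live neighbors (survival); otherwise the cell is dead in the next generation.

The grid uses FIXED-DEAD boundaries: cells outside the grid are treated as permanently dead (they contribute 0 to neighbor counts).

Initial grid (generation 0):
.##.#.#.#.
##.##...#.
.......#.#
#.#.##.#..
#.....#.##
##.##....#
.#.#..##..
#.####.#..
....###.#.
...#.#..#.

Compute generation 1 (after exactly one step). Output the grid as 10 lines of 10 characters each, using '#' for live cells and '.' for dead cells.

Simulating step by step:
Generation 0 (given above): 43 live cells
Generation 1: 6 live cells
(generation 1 grid is the final answer)

Answer: .........#
......#...
..........
...#......
..........
..........
..........
..........
.#.......#
.........#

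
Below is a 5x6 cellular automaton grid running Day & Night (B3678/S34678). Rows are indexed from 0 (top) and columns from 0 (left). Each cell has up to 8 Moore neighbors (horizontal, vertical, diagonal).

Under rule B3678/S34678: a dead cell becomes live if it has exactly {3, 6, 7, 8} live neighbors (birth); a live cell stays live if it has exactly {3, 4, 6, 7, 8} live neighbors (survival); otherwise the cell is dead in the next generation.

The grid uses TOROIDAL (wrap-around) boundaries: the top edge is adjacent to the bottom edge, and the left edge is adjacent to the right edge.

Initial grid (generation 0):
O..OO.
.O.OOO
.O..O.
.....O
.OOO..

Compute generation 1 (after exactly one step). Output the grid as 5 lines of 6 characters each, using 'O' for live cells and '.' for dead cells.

Simulating step by step:
Generation 0 (given above): 13 live cells
Generation 1: 15 live cells
(generation 1 grid is the final answer)

Answer: O.O...
...O.O
..OOO.
OO.OO.
O.OO.O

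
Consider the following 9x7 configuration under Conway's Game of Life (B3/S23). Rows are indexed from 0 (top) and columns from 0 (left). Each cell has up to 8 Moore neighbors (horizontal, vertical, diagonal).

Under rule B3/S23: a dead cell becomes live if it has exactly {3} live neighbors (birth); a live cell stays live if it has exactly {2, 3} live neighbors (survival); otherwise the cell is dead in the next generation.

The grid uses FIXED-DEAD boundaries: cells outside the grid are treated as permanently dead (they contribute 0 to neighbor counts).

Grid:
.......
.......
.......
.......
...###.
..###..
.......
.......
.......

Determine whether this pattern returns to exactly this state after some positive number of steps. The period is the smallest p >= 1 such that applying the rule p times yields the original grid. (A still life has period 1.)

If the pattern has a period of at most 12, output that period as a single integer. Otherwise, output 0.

Simulating and comparing each generation to the original:
Gen 0 (original, given above): 6 live cells
Gen 1: 6 live cells, differs from original
Gen 2: 6 live cells, MATCHES original -> period = 2

Answer: 2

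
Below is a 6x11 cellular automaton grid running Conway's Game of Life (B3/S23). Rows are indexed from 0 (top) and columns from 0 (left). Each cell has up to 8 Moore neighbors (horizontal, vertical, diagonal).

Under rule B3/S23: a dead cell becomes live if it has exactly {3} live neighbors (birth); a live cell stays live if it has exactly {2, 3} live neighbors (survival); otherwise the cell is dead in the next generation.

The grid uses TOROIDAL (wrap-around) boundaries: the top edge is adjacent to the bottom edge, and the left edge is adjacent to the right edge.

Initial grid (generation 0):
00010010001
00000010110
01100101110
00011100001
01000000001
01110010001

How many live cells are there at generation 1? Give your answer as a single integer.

Answer: 29

Derivation:
Simulating step by step:
Generation 0 (given above): 23 live cells
Generation 1: 29 live cells
10010110001
00100110001
00110101001
01011110101
01000100011
01010000011
Population at generation 1: 29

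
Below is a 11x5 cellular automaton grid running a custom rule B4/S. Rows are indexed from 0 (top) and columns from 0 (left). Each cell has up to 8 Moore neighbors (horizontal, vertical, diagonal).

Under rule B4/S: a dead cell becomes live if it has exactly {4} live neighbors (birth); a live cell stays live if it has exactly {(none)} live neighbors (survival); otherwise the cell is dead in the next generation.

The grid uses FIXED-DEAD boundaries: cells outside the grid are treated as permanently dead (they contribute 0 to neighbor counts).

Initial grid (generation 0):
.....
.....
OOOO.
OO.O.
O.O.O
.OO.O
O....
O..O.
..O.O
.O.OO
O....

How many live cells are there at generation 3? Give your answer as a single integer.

Answer: 0

Derivation:
Simulating step by step:
Generation 0 (given above): 22 live cells
Generation 1: 2 live cells
.....
.....
.....
.....
.....
...O.
.O...
.....
.....
.....
.....
Generation 2: 0 live cells
.....
.....
.....
.....
.....
.....
.....
.....
.....
.....
.....
Generation 3: 0 live cells
.....
.....
.....
.....
.....
.....
.....
.....
.....
.....
.....
Population at generation 3: 0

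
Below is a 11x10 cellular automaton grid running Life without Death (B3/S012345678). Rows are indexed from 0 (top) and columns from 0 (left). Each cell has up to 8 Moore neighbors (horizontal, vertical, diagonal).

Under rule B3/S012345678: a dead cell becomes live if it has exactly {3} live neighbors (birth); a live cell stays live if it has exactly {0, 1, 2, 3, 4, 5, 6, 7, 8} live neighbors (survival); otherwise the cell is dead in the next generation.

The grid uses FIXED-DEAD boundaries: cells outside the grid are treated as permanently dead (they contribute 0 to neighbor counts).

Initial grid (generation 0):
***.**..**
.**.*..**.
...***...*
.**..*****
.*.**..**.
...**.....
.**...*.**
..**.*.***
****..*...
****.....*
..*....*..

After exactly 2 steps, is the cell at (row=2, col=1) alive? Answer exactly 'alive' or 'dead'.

Answer: dead

Derivation:
Simulating step by step:
Generation 0 (given above): 53 live cells
Generation 1: 66 live cells
***.**.***
***.*.***.
...***...*
.**..*****
.*.**..***
.*.***...*
.**..**.**
*.****.***
****..**.*
****.....*
..**...*..
Generation 2: 74 live cells
***.**.***
***.*.***.
*..***...*
.**..*****
**.**..***
**.***...*
***..**.**
*.****.***
****.***.*
*****.**.*
..**...*..

Cell (2,1) at generation 2: 0 -> dead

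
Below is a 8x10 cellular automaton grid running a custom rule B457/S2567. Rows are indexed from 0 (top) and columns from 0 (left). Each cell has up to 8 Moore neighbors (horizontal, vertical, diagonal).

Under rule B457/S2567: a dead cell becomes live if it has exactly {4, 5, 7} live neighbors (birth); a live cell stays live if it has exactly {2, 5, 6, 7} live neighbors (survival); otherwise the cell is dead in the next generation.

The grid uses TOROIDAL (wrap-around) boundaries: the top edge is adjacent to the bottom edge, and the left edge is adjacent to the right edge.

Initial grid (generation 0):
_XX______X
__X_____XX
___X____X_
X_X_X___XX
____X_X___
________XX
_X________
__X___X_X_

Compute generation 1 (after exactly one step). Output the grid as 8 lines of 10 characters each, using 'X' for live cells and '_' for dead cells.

Answer: ________X_
__________
__________
___XX___X_
________XX
__________
__________
_X________

Derivation:
Simulating step by step:
Generation 0 (given above): 21 live cells
Generation 1: 7 live cells
(generation 1 grid is the final answer)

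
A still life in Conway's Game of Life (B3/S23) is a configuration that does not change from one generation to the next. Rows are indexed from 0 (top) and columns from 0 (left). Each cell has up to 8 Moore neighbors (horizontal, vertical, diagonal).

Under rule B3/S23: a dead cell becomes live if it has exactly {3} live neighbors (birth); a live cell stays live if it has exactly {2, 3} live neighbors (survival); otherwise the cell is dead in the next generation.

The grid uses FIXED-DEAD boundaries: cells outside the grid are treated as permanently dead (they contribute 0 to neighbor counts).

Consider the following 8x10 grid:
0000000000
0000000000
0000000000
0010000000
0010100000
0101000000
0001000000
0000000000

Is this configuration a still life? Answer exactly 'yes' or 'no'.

Answer: no

Derivation:
Compute generation 1 and compare to generation 0 (given above):
Generation 1:
0000000000
0000000000
0000000000
0001000000
0110000000
0001100000
0010000000
0000000000
Cell (3,2) differs: gen0=1 vs gen1=0 -> NOT a still life.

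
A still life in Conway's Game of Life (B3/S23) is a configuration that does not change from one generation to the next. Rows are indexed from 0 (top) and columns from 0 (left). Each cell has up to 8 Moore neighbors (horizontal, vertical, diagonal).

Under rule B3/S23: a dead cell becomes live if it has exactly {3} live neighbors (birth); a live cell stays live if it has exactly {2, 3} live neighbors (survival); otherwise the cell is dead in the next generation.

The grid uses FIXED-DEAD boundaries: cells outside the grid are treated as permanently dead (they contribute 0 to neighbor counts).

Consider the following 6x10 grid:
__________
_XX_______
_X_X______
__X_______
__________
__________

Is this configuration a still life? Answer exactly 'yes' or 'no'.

Compute generation 1 and compare to generation 0 (given above):
Generation 1:
__________
_XX_______
_X_X______
__X_______
__________
__________
The grids are IDENTICAL -> still life.

Answer: yes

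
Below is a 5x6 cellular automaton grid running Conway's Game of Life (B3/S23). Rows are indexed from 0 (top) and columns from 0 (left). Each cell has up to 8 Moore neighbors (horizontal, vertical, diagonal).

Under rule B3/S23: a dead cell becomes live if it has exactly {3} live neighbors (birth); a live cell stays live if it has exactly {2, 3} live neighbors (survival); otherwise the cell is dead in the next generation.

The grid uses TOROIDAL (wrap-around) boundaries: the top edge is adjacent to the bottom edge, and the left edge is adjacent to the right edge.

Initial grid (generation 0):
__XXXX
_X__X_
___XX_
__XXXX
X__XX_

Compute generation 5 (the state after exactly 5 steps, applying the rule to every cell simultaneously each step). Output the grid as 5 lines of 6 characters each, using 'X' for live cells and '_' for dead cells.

Simulating step by step:
Generation 0 (given above): 15 live cells
Generation 1: 6 live cells
XXX___
______
______
__X___
XX____
Generation 2: 5 live cells
X_X___
_X____
______
_X____
X_____
Generation 3: 3 live cells
X_____
_X____
______
______
X_____
Generation 4: 2 live cells
XX____
______
______
______
______
Generation 5: 0 live cells
(generation 5 grid is the final answer)

Answer: ______
______
______
______
______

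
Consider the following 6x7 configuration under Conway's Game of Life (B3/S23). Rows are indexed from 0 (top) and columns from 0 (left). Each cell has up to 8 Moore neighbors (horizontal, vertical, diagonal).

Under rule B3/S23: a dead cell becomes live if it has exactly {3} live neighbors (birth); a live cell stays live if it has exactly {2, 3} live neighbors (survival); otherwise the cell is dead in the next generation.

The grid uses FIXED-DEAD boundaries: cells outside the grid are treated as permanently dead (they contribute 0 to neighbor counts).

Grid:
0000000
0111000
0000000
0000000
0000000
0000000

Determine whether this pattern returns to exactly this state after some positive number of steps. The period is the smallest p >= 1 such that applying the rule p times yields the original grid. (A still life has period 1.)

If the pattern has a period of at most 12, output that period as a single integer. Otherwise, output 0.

Simulating and comparing each generation to the original:
Gen 0 (original, given above): 3 live cells
Gen 1: 3 live cells, differs from original
Gen 2: 3 live cells, MATCHES original -> period = 2

Answer: 2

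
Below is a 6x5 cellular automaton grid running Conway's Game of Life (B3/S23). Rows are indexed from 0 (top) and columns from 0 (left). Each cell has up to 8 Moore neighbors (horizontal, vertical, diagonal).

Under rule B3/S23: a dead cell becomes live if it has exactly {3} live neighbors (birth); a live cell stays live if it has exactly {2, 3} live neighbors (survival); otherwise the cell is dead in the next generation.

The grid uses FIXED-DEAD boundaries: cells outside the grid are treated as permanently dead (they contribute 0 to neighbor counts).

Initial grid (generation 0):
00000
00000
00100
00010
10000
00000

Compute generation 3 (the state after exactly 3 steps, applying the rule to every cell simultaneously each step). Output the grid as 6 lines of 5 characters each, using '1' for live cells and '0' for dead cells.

Simulating step by step:
Generation 0 (given above): 3 live cells
Generation 1: 0 live cells
00000
00000
00000
00000
00000
00000
Generation 2: 0 live cells
00000
00000
00000
00000
00000
00000
Generation 3: 0 live cells
(generation 3 grid is the final answer)

Answer: 00000
00000
00000
00000
00000
00000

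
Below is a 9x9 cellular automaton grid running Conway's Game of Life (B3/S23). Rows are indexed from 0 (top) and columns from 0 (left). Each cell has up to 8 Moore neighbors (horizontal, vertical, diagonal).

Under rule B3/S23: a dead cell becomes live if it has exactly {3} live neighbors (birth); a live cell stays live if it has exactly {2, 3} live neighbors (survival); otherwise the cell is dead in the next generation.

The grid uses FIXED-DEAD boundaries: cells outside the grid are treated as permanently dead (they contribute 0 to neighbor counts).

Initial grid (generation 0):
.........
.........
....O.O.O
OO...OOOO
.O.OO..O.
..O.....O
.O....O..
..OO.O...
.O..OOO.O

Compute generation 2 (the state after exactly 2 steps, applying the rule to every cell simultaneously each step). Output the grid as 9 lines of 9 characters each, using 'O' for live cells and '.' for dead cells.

Simulating step by step:
Generation 0 (given above): 25 live cells
Generation 1: 27 live cells
.........
.........
......O.O
OOOO....O
OO.OOO...
.OOO...O.
.O.O.....
.OOO...O.
..OOOOO..
Generation 2: 16 live cells
(generation 2 grid is the final answer)

Answer: .........
.........
.OO....O.
O..O.O.O.
.........
.........
O...O....
.O...OO..
.O..OOO..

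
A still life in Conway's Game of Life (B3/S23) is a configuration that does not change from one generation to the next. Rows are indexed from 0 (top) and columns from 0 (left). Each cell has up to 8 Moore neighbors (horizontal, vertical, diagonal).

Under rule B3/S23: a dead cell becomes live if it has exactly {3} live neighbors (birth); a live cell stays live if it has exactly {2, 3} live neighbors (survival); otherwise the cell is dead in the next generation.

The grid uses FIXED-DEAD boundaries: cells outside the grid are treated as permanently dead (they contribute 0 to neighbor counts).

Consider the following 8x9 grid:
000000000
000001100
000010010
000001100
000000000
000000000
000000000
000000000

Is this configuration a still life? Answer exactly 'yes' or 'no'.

Answer: yes

Derivation:
Compute generation 1 and compare to generation 0 (given above):
Generation 1:
000000000
000001100
000010010
000001100
000000000
000000000
000000000
000000000
The grids are IDENTICAL -> still life.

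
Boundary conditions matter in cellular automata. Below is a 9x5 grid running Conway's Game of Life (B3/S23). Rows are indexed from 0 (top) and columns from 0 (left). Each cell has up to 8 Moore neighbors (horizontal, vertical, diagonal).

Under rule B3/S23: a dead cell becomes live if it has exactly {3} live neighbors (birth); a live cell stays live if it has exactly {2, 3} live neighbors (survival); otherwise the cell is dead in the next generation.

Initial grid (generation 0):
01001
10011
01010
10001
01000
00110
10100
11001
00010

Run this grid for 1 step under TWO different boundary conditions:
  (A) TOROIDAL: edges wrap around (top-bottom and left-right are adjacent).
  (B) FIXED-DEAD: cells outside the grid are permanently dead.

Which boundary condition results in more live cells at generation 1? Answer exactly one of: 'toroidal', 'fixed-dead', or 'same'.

Under TOROIDAL boundary, generation 1:
00100
01010
01110
11101
11111
00110
10100
11111
01110
Population = 27

Under FIXED-DEAD boundary, generation 1:
00011
11011
11110
11100
01110
00110
10100
11110
00000
Population = 24

Comparison: toroidal=27, fixed-dead=24 -> toroidal

Answer: toroidal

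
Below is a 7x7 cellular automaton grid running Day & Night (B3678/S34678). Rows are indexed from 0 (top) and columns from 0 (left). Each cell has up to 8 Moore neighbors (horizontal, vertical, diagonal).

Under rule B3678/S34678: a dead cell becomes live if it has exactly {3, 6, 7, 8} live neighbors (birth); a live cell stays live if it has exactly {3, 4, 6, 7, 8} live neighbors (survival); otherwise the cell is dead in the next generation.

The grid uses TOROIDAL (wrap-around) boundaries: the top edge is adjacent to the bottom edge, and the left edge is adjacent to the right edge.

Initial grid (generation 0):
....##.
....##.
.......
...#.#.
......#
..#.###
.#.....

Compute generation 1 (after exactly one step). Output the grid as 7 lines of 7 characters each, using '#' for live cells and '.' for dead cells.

Answer: ....##.
....##.
.....#.
.......
...#..#
#....#.
...#..#

Derivation:
Simulating step by step:
Generation 0 (given above): 12 live cells
Generation 1: 11 live cells
(generation 1 grid is the final answer)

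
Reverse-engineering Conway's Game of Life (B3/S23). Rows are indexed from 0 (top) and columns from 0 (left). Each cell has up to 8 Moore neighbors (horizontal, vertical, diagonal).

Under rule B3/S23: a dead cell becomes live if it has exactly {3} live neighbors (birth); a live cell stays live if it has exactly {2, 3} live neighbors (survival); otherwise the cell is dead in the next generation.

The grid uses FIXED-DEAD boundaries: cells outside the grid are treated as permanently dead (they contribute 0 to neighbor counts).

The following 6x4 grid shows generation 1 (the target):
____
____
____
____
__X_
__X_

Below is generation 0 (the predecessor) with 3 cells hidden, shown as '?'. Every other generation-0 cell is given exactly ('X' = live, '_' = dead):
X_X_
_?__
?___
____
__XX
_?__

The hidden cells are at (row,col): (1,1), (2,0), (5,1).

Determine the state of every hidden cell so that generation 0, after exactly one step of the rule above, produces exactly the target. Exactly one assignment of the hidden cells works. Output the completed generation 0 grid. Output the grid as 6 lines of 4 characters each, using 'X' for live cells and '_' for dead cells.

Hidden generation-0 cells (in order): (1,1), (2,0), (5,1).
A hidden cell only influences target cells in its own 3x3 neighborhood. Try each of the 2^3 = 8 assignments, step the completed generation 0 forward once under B3/S23, and compare with the target:
  (1,1)=_ (2,0)=_ (5,1)=_ -> step gives (4,2)='_' but target has 'X' -> reject
  (1,1)=_ (2,0)=_ (5,1)=X -> step reproduces the target at every cell -> ACCEPT
  (1,1)=_ (2,0)=X (5,1)=_ -> step gives (1,1)='X' but target has '_' -> reject
  (1,1)=_ (2,0)=X (5,1)=X -> step gives (1,1)='X' but target has '_' -> reject
  (1,1)=X (2,0)=_ (5,1)=_ -> step gives (0,1)='X' but target has '_' -> reject
  (1,1)=X (2,0)=_ (5,1)=X -> step gives (0,1)='X' but target has '_' -> reject
  (1,1)=X (2,0)=X (5,1)=_ -> step gives (0,1)='X' but target has '_' -> reject
  (1,1)=X (2,0)=X (5,1)=X -> step gives (0,1)='X' but target has '_' -> reject
Unique solution: (1,1)=dead, (2,0)=dead, (5,1)=live.
Check: live-neighbor counts of every cell in the completed generation 0:
0201
1211
0000
0122
1221
1132
Applying B3/S23 to generation 0 with these counts gives:
____
____
____
____
__X_
__X_
which matches the target exactly.

Answer: X_X_
____
____
____
__XX
_X__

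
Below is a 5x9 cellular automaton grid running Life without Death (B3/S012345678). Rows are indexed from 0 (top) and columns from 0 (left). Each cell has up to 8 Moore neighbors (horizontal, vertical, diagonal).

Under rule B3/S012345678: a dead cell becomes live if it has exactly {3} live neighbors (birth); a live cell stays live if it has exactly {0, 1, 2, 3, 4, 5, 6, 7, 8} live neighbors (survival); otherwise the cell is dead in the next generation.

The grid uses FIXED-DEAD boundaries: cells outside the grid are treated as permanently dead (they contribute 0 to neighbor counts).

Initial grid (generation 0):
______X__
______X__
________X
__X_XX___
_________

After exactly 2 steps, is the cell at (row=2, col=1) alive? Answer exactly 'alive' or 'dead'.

Simulating step by step:
Generation 0 (given above): 6 live cells
Generation 1: 8 live cells
______X__
______XX_
_____X__X
__X_XX___
_________
Generation 2: 12 live cells
______XX_
_____XXX_
____XX_XX
__X_XX___
_________

Cell (2,1) at generation 2: 0 -> dead

Answer: dead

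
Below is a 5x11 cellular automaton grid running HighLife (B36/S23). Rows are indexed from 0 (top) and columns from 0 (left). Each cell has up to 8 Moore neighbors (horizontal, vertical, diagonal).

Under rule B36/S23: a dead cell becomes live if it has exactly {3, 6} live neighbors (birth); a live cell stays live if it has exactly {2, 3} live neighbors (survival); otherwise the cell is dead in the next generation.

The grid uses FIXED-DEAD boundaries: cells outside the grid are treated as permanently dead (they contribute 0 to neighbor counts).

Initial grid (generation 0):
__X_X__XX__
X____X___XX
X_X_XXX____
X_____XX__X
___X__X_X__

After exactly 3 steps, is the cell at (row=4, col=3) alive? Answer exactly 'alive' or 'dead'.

Simulating step by step:
Generation 0 (given above): 20 live cells
Generation 1: 14 live cells
________XX_
_______XXX_
X___X__X_XX
_X_XX______
______X____
Generation 2: 11 live cells
_______X_X_
_______X___
___XX__X_XX
___XXX_____
___________
Generation 3: 12 live cells
________X__
______XX_XX
___X_XX_X__
___X_X_____
____X______

Cell (4,3) at generation 3: 0 -> dead

Answer: dead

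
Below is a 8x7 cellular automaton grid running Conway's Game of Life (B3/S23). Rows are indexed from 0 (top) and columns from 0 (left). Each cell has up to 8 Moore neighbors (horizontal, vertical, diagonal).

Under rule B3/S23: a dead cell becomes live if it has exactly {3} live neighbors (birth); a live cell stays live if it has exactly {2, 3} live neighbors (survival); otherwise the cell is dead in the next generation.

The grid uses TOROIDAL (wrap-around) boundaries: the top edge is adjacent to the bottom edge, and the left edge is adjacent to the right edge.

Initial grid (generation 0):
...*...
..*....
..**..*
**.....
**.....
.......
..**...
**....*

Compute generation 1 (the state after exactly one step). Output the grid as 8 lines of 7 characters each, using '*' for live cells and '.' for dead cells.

Simulating step by step:
Generation 0 (given above): 14 live cells
Generation 1: 18 live cells
(generation 1 grid is the final answer)

Answer: ***....
..*....
*.**...
......*
**.....
.**....
***....
**.*...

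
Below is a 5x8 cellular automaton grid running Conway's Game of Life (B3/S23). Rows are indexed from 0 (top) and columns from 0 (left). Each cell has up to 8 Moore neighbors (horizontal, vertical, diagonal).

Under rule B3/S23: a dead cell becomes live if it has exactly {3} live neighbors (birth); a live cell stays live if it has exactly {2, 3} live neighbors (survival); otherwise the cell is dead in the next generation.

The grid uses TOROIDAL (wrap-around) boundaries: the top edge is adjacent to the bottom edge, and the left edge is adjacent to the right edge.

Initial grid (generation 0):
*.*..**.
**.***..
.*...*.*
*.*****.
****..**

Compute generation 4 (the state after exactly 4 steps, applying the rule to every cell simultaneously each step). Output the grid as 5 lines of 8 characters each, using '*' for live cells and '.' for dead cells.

Answer: ........
........
........
........
........

Derivation:
Simulating step by step:
Generation 0 (given above): 24 live cells
Generation 1: 2 live cells
........
...*....
.......*
........
........
Generation 2: 0 live cells
........
........
........
........
........
Generation 3: 0 live cells
........
........
........
........
........
Generation 4: 0 live cells
(generation 4 grid is the final answer)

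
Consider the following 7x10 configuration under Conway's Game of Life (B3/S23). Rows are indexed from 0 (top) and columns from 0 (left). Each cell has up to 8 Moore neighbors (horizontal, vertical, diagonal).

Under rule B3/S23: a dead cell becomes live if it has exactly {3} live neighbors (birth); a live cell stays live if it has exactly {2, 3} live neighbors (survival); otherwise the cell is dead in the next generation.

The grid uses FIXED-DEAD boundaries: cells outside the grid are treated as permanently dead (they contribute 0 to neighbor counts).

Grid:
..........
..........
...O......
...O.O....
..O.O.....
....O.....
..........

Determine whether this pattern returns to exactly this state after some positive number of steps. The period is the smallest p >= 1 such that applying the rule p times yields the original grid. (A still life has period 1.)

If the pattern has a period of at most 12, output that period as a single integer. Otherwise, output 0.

Answer: 2

Derivation:
Simulating and comparing each generation to the original:
Gen 0 (original, given above): 6 live cells
Gen 1: 6 live cells, differs from original
Gen 2: 6 live cells, MATCHES original -> period = 2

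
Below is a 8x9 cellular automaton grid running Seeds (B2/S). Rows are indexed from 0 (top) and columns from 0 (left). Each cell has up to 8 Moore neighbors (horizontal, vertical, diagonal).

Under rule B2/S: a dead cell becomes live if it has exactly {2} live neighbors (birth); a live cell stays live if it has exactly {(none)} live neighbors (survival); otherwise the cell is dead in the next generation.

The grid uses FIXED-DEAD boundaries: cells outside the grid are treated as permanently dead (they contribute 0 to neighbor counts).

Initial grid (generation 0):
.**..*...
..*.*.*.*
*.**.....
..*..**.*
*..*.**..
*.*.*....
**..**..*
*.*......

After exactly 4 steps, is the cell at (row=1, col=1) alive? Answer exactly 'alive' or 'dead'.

Simulating step by step:
Generation 0 (given above): 28 live cells
Generation 1: 11 live cells
....*.**.
*......*.
........*
*........
.........
.......*.
.........
...***...
Generation 2: 9 live cells
.....*..*
.....*...
**.....*.
.........
.........
.........
...*.**..
.........
Generation 3: 17 live cells
....*.*..
**..*..**
......*..
**.......
.........
....***..
....*....
....***..
Generation 4: 15 live cells
**.*....*
...*.....
..*..*..*
.........
**..*.*..
...*.....
.......*.
...*.....

Cell (1,1) at generation 4: 0 -> dead

Answer: dead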